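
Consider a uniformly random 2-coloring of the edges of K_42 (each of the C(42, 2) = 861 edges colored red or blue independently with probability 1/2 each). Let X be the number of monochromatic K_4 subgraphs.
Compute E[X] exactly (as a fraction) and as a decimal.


Let X = Σ_S X_S over the C(42, 4) = 111930 subsets S of size 4, where X_S = 1 if the K_4 on S is monochromatic.
For a fixed S, the K_4 on S has C(4, 2) = 6 edges. P[all 6 edges red] = (1/2)^6, and likewise for blue, so P[monochromatic] = 2·(1/2)^6 = 2^{1 − 6} = 1/32.
By linearity of expectation: E[X] = C(42, 4) · 2^{1 − 6} = 111930 · 1/32 = 55965/16.
Numerically: E[X] ≈ 3497.812.

E[X] = C(42,4)·2^(1−C(4,2)) = 55965/16 ≈ 3497.812.


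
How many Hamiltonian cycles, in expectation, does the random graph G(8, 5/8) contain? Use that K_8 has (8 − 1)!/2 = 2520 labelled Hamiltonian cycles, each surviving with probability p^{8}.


K_8 has (8 − 1)!/2 = 2520 labelled Hamiltonian cycles.
For each such Hamiltonian cycle H, let X_H = 1 if all 8 edges of H are present in G. Then P[X_H = 1] = p^{8} = (5/8)^{8} = 390625/16777216.
By linearity of expectation: E[X] = Σ_H E[X_H] = 2520 · p^{8} = 2520 · 390625/16777216 = 123046875/2097152.
Numerically: E[X] ≈ 58.7.

E[X] = 2520 · (5/8)^{8} = 123046875/2097152 ≈ 58.7.


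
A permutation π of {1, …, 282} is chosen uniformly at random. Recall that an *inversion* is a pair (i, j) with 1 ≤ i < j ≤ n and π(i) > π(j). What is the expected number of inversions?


Write X = Σ X_I over the C(282, 2) = 39621 pairs i < j, with X_I the indicator of one inversion.
There are 39621 indicators.
For each fixed pair i < j, the values π(i) and π(j) are two distinct elements of {1, …, 282} in uniformly random order; by symmetry P[π(i) > π(j)] = 1/2.
By linearity: E[X] = 39621 · (1/2) = C(282, 2) · (1/2) = 39621/2 = 39621/2 ≈ 19810.500000.

E[X] = 39621/2 = 19810.500000.


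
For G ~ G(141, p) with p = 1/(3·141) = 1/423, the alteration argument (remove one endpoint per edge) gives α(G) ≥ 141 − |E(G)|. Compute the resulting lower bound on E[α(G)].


E[|E(G)|] = C(141, 2)·p = 9870 · (1/423) = 70/3.
E[α(G)] ≥ n − E[|E(G)|] = 141 − 70/3 = 353/3.
Numerically: ≈ 117.666667.
(This is only a lower bound; the true E[α(G)] may be larger.)

E[α(G)] ≥ 353/3 ≈ 117.666667.


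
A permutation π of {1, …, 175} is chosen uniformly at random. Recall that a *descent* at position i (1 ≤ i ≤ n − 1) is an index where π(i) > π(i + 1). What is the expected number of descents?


Write X = Σ X_I over i = 1, …, 174, with X_I the indicator of one descent.
There are 174 indicators.
For each fixed i, the pair (π(i), π(i+1)) is a uniformly random ordered pair of distinct values from {1, …, 175}; by symmetry P[π(i) > π(i+1)] = 1/2.
By linearity: E[X] = 174 · (1/2) = (175 − 1) · (1/2) = 87 ≈ 87.0000.

E[X] = 87 = 87.0000.


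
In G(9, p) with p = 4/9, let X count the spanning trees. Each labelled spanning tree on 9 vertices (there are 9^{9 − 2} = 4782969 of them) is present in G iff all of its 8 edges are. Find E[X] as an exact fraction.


K_9 has 9^{9 − 2} = 4782969 labelled spanning trees.
For each such spanning tree H, let X_H = 1 if all 8 edges of H are present in G. Then P[X_H = 1] = p^{8} = (4/9)^{8} = 65536/43046721.
Summing the indicators: E[X] = Σ_H E[X_H] = 4782969 · p^{8} = 4782969 · 65536/43046721 = 65536/9.
Numerically: E[X] ≈ 7281.78.

E[X] = 4782969 · (4/9)^{8} = 65536/9 ≈ 7281.78.


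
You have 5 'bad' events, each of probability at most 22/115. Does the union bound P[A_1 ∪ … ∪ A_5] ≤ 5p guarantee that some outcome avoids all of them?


Union bound: P[∪_{i=1}^{5} A_i] ≤ Σ_i P[A_i] ≤ 5·p = 5·(22/115) = 22/23.
Numerically: 22/23 ≈ 0.957.
Is 22/23 < 1? YES.
Since P[∪ A_i] ≤ 22/23 < 1, the complement has P[∩ A_i^c] ≥ 1 − 22/23 = 1/23 > 0, so some outcome avoids every A_i.

5·p = 22/23 ≈ 0.957; existence CERTIFIED by the union bound.


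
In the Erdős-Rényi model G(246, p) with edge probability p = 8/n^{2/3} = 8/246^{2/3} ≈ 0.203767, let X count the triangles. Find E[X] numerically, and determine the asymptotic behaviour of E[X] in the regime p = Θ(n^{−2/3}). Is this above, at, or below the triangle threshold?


Number of potential triangles: C(246, 3) = 2450980.
Each occurs with probability p³ ≈ (0.203767)³ ≈ 8.46057241e-03.
By linearity: E[X] = C(246, 3)·p³ ≈ 2450980 · 8.46057241e-03 ≈ 20736.693767.
Since α = 2/3 < 1, p = c/n^{2/3} ≫ 1/n is above the triangle threshold p ~ 1/n. Asymptotically E[X] ~ (c³/6)·n^{3(1−α)} = (8³/6)·n^{1} → ∞; triangles are abundant w.h.p.

E[X] ≈ 20736.693767; in regime p = Θ(1/n^{2/3}) E[X] diverges (above the triangle threshold p ~ 1/n).


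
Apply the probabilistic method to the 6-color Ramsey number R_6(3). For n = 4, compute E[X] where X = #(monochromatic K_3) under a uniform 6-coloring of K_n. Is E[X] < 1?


E[X] = C(4, 3) · 6^{1 − 3} = 4 · 6^{−2} = 4/36.
As a reduced fraction: E[X] = 1/9 ≈ 0.111111.
Is E[X] < 1? YES.
Since E[X] < 1, there exists a 6-coloring of K_{4} with no monochromatic K_3; hence R_6(3) > 4.

E[X] = 1/9 ≈ 0.111111; E[X] < 1, so R_6(3) > 4.


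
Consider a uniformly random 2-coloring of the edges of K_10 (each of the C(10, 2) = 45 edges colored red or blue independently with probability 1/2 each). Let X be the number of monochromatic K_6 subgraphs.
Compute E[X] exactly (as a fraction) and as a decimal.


Let X = Σ_S X_S over the C(10, 6) = 210 subsets S of size 6, where X_S = 1 if the K_6 on S is monochromatic.
For a fixed S, the K_6 on S has C(6, 2) = 15 edges. P[all 15 edges red] = (1/2)^15, and likewise for blue, so P[monochromatic] = 2·(1/2)^15 = 2^{1 − 15} = 1/16384.
By linearity: E[X] = C(10, 6) · 2^{1 − 15} = 210 · 1/16384 = 105/8192.
Numerically: E[X] ≈ 0.0128.

E[X] = C(10,6)·2^(1−C(6,2)) = 105/8192 ≈ 0.0128.


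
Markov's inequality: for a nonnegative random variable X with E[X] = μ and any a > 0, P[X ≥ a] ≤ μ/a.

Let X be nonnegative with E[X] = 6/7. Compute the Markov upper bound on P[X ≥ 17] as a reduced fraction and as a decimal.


μ = E[X] = 6/7, a = 17.
Markov: P[X ≥ 17] ≤ μ/a = (6/7)/17 = 6/119.
Numerically: ≈ 0.0504.
(Since a = 17 > μ = 0.8571, the bound 6/119 is < 1 and informative.)

P[X ≥ 17] ≤ 6/119 ≈ 0.0504.


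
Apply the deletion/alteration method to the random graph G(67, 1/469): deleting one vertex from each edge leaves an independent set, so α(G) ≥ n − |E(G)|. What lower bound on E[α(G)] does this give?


E[|E(G)|] = C(67, 2)·p = 2211 · (1/469) = 33/7.
E[α(G)] ≥ n − E[|E(G)|] = 67 − 33/7 = 436/7.
Numerically: ≈ 62.2857.
(This is only a lower bound; the true E[α(G)] may be larger.)

E[α(G)] ≥ 436/7 ≈ 62.2857.


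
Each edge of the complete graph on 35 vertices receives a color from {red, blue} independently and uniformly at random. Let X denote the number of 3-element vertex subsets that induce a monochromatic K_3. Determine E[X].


Let X = Σ_S X_S over the C(35, 3) = 6545 subsets S of size 3, where X_S = 1 if the K_3 on S is monochromatic.
For a fixed S, the K_3 on S has C(3, 2) = 3 edges. P[all 3 edges red] = (1/2)^3, and likewise for blue, so P[monochromatic] = 2·(1/2)^3 = 2^{1 − 3} = 1/4.
By linearity: E[X] = C(35, 3) · 2^{1 − 3} = 6545 · 1/4 = 6545/4.
Numerically: E[X] ≈ 1636.25000.

E[X] = C(35,3)·2^(1−C(3,2)) = 6545/4 ≈ 1636.25000.


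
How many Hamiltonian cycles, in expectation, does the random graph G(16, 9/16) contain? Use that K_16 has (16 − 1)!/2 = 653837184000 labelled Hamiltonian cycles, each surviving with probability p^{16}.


K_16 has (16 − 1)!/2 = 653837184000 labelled Hamiltonian cycles.
For each such Hamiltonian cycle H, let X_H = 1 if all 16 edges of H are present in G. Then P[X_H = 1] = p^{16} = (9/16)^{16} = 1853020188851841/18446744073709551616.
By linearity: E[X] = Σ_H E[X_H] = 653837184000 · p^{16} = 653837184000 · 1853020188851841/18446744073709551616 = 1183177248216831945952875/18014398509481984.
Numerically: E[X] ≈ 6.57e+07.

E[X] = 653837184000 · (9/16)^{16} = 1183177248216831945952875/18014398509481984 ≈ 6.57e+07.


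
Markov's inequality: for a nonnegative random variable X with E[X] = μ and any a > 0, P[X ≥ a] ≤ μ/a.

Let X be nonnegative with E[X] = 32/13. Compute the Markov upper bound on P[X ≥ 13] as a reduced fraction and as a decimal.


μ = E[X] = 32/13, a = 13.
Markov: P[X ≥ 13] ≤ μ/a = (32/13)/13 = 32/169.
Numerically: ≈ 0.189349.
(Since a = 13 > μ = 2.461538, the bound 32/169 is < 1 and informative.)

P[X ≥ 13] ≤ 32/169 ≈ 0.189349.


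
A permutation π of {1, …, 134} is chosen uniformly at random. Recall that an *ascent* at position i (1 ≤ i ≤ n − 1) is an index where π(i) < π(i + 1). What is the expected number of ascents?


Write X = Σ X_I over i = 1, …, 133, with X_I the indicator of one ascent.
There are 133 indicators.
For each fixed i, the pair (π(i), π(i+1)) is a uniformly random ordered pair of distinct values from {1, …, 134}; by symmetry P[π(i) < π(i+1)] = 1/2.
By linearity: E[X] = 133 · (1/2) = (134 − 1) · (1/2) = 133/2 ≈ 66.500000.

E[X] = 133/2 = 66.500000.


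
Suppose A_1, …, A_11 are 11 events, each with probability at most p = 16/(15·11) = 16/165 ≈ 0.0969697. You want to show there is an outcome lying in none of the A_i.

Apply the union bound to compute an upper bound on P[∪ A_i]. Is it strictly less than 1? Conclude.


Union bound: P[∪_{i=1}^{11} A_i] ≤ Σ_i P[A_i] ≤ 11·p = 11·(16/165) = 16/15.
Numerically: 16/15 ≈ 1.0666667.
Is 16/15 < 1? NO.
Since the bound 16/15 is ≥ 1, the union bound is uninformative here; it does NOT by itself certify existence.

11·p = 16/15 ≈ 1.0666667; existence NOT certified by the union bound.


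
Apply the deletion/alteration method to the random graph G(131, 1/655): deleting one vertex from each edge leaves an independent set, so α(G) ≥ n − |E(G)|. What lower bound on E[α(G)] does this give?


E[|E(G)|] = C(131, 2)·p = 8515 · (1/655) = 13.
E[α(G)] ≥ n − E[|E(G)|] = 131 − 13 = 118.
Numerically: ≈ 118.000000.
(This is only a lower bound; the true E[α(G)] may be larger.)

E[α(G)] ≥ 118 ≈ 118.000000.


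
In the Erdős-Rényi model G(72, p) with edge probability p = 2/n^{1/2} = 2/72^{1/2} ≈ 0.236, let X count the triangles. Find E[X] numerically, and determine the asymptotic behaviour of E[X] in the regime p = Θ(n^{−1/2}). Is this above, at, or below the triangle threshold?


Number of potential triangles: C(72, 3) = 59640.
Each occurs with probability p³ ≈ (0.236)³ ≈ 1.30946e-02.
By linearity: E[X] = C(72, 3)·p³ ≈ 59640 · 1.30946e-02 ≈ 780.960.
Since α = 1/2 < 1, p = c/n^{1/2} ≫ 1/n is above the triangle threshold p ~ 1/n. Asymptotically E[X] ~ (c³/6)·n^{3(1−α)} = (2³/6)·n^{1.5} → ∞; triangles are abundant w.h.p.

E[X] ≈ 780.960; in regime p = Θ(1/n^{1/2}) E[X] diverges (above the triangle threshold p ~ 1/n).


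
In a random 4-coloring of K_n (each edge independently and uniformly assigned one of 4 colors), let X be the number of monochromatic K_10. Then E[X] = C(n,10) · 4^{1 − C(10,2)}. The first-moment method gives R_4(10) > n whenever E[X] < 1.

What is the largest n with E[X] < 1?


We need C(n, 10) · 4^{1 − 45} < 1, i.e. C(n, 10) < 4^{45 − 1} = 309485009821345068724781056.
Check values of n near the boundary:
  n = 2022: C(2022, 10) = 307870445231474093395937796; 307870445231474093395937796 < 309485009821345068724781056? YES
  n = 2023: C(2023, 10) = 309399856285778485315440716; 309399856285778485315440716 < 309485009821345068724781056? YES
  n = 2024: C(2024, 10) = 310936101848269937576192656; 310936101848269937576192656 < 309485009821345068724781056? NO
  n = 2025: C(2025, 10) = 312479209053472269772600560; 312479209053472269772600560 < 309485009821345068724781056? NO
The largest n with C(n, 10) < 309485009821345068724781056 is n = 2023 (where E[X] = 77349964071444621328860179/77371252455336267181195264 ≈ 0.9997). Hence R_4(10) > 2023, i.e. R_4(10) ≥ 2024.

Largest n = 2023; hence R_4(10) > 2023.


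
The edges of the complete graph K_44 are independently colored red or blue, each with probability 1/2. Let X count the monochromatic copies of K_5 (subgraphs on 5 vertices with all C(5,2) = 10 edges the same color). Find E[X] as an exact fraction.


Let X = Σ_S X_S over the C(44, 5) = 1086008 subsets S of size 5, where X_S = 1 if the K_5 on S is monochromatic.
For a fixed S, the K_5 on S has C(5, 2) = 10 edges. P[all 10 edges red] = (1/2)^10, and likewise for blue, so P[monochromatic] = 2·(1/2)^10 = 2^{1 − 10} = 1/512.
Summing: E[X] = C(44, 5) · 2^{1 − 10} = 1086008 · 1/512 = 135751/64.
Numerically: E[X] ≈ 2121.109.

E[X] = C(44,5)·2^(1−C(5,2)) = 135751/64 ≈ 2121.109.


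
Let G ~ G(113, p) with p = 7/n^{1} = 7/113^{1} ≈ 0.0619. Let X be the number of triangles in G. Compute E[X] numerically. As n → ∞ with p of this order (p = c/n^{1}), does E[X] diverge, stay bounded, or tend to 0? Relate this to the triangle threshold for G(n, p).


Number of potential triangles: C(113, 3) = 234136.
Each occurs with probability p³ ≈ (0.0619)³ ≈ 2.37716e-04.
By linearity: E[X] = C(113, 3)·p³ ≈ 234136 · 2.37716e-04 ≈ 55.658.
Here α = 1, so p = 7/n is exactly at the triangle threshold p ~ 1/n. Asymptotically E[X] → c³/6 = 7³/6 = 343/6 ≈ 57.167, a bounded constant. In this regime the triangle count is asymptotically Poisson(c³/6).

E[X] ≈ 55.658; in regime p = Θ(1/n^{1}) E[X] stays bounded (at the triangle threshold p ~ 1/n).


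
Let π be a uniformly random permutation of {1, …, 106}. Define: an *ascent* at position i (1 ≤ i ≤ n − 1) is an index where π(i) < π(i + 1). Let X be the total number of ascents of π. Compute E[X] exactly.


Write X = Σ X_I over i = 1, …, 105, with X_I the indicator of one ascent.
There are 105 indicators.
For each fixed i, the pair (π(i), π(i+1)) is a uniformly random ordered pair of distinct values from {1, …, 106}; by symmetry P[π(i) < π(i+1)] = 1/2.
By linearity: E[X] = 105 · (1/2) = (106 − 1) · (1/2) = 105/2 ≈ 52.500000.

E[X] = 105/2 = 52.500000.


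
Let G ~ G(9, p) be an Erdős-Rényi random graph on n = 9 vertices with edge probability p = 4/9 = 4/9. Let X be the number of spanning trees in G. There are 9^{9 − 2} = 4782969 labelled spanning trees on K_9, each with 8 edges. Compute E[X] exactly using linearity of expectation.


K_9 has 9^{9 − 2} = 4782969 labelled spanning trees.
For each such spanning tree H, let X_H = 1 if all 8 edges of H are present in G. Then P[X_H = 1] = p^{8} = (4/9)^{8} = 65536/43046721.
By linearity: E[X] = Σ_H E[X_H] = 4782969 · p^{8} = 4782969 · 65536/43046721 = 65536/9.
Numerically: E[X] ≈ 7281.8.

E[X] = 4782969 · (4/9)^{8} = 65536/9 ≈ 7281.8.


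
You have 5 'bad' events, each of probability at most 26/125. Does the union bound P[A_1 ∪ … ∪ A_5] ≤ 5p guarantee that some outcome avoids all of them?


Union bound: P[∪_{i=1}^{5} A_i] ≤ Σ_i P[A_i] ≤ 5·p = 5·(26/125) = 26/25.
Numerically: 26/25 ≈ 1.0400.
Is 26/25 < 1? NO.
Since the bound 26/25 is ≥ 1, the union bound is uninformative here; it does NOT by itself certify existence.

5·p = 26/25 ≈ 1.0400; existence NOT certified by the union bound.


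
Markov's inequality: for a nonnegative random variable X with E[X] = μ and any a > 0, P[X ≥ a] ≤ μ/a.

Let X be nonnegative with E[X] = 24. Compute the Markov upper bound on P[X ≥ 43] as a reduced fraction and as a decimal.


μ = E[X] = 24, a = 43.
Markov: P[X ≥ 43] ≤ μ/a = (24)/43 = 24/43.
Numerically: ≈ 0.558.
(Since a = 43 > μ = 24.000, the bound 24/43 is < 1 and informative.)

P[X ≥ 43] ≤ 24/43 ≈ 0.558.


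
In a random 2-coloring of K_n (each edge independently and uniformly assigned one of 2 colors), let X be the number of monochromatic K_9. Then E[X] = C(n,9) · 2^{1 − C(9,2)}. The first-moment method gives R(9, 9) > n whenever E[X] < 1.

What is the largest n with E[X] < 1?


We need C(n, 9) · 2^{1 − 36} < 1, i.e. C(n, 9) < 2^{36 − 1} = 34359738368.
Check values of n near the boundary:
  n = 62: C(62, 9) = 20286591270; 20286591270 < 34359738368? YES
  n = 63: C(63, 9) = 23667689815; 23667689815 < 34359738368? YES
  n = 64: C(64, 9) = 27540584512; 27540584512 < 34359738368? YES
  n = 65: C(65, 9) = 31966749880; 31966749880 < 34359738368? YES
  n = 66: C(66, 9) = 37014131440; 37014131440 < 34359738368? NO
  n = 67: C(67, 9) = 42757703560; 42757703560 < 34359738368? NO
The largest n with C(n, 9) < 34359738368 is n = 65 (where E[X] = 3995843735/4294967296 ≈ 0.9303549). Hence R(9, 9) > 65, i.e. R(9, 9) ≥ 66.

Largest n = 65; hence R(9, 9) > 65.


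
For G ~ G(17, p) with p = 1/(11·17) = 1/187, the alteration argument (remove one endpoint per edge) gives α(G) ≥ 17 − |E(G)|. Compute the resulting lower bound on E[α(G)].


E[|E(G)|] = C(17, 2)·p = 136 · (1/187) = 8/11.
E[α(G)] ≥ n − E[|E(G)|] = 17 − 8/11 = 179/11.
Numerically: ≈ 16.272727.
(This is only a lower bound; the true E[α(G)] may be larger.)

E[α(G)] ≥ 179/11 ≈ 16.272727.


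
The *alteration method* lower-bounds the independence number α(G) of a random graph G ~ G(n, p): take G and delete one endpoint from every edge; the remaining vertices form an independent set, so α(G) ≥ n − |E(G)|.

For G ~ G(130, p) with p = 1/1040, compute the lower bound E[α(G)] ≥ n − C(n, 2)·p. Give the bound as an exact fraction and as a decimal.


E[|E(G)|] = C(130, 2)·p = 8385 · (1/1040) = 129/16.
E[α(G)] ≥ n − E[|E(G)|] = 130 − 129/16 = 1951/16.
Numerically: ≈ 121.937500.
(This is only a lower bound; the true E[α(G)] may be larger.)

E[α(G)] ≥ 1951/16 ≈ 121.937500.


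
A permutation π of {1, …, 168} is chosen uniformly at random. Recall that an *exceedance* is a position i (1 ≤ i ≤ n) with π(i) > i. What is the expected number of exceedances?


Write X = Σ_{i=1}^{168} X_i, where X_i = 1_{π(i) > i}.
For each fixed i, π(i) is uniform over {1, …, 168} (marginal of a uniform permutation), so P[π(i) > i] = (n − i)/n. Summing: Σ_{i=1}^{168} (n − i)/n = (0 + 1 + … + 167)/168 = 168(168 − 1)/(2·168) = (168 − 1)/2.
Hence E[X] = Σ_{i=1}^{168} (168 − i)/168 = 167/2 ≈ 83.50000.

E[X] = 167/2 = 83.50000.


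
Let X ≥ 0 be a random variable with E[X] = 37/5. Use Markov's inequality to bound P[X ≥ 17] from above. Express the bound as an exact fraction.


μ = E[X] = 37/5, a = 17.
Markov: P[X ≥ 17] ≤ μ/a = (37/5)/17 = 37/85.
Numerically: ≈ 0.435.
(Since a = 17 > μ = 7.400, the bound 37/85 is < 1 and informative.)

P[X ≥ 17] ≤ 37/85 ≈ 0.435.


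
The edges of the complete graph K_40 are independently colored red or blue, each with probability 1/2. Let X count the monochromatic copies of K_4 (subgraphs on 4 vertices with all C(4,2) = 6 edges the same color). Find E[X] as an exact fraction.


Let X = Σ_S X_S over the C(40, 4) = 91390 subsets S of size 4, where X_S = 1 if the K_4 on S is monochromatic.
For a fixed S, the K_4 on S has C(4, 2) = 6 edges. P[all 6 edges red] = (1/2)^6, and likewise for blue, so P[monochromatic] = 2·(1/2)^6 = 2^{1 − 6} = 1/32.
By linearity of expectation: E[X] = C(40, 4) · 2^{1 − 6} = 91390 · 1/32 = 45695/16.
Numerically: E[X] ≈ 2855.9375.

E[X] = C(40,4)·2^(1−C(4,2)) = 45695/16 ≈ 2855.9375.


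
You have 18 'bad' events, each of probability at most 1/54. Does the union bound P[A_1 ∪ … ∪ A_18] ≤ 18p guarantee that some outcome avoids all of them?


Union bound: P[∪_{i=1}^{18} A_i] ≤ Σ_i P[A_i] ≤ 18·p = 18·(1/54) = 1/3.
Numerically: 1/3 ≈ 0.3333333.
Is 1/3 < 1? YES.
Since P[∪ A_i] ≤ 1/3 < 1, the complement has P[∩ A_i^c] ≥ 1 − 1/3 = 2/3 > 0, so some outcome avoids every A_i.

18·p = 1/3 ≈ 0.3333333; existence CERTIFIED by the union bound.


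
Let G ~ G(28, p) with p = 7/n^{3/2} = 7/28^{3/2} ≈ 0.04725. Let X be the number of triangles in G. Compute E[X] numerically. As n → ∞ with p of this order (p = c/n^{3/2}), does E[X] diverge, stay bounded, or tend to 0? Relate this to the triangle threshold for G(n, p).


Number of potential triangles: C(28, 3) = 3276.
Each occurs with probability p³ ≈ (0.04725)³ ≈ 1.054588e-04.
By linearity: E[X] = C(28, 3)·p³ ≈ 3276 · 1.054588e-04 ≈ 0.3455.
Since α = 3/2 > 1, p = c/n^{3/2} = o(1/n) is below the triangle threshold p ~ 1/n. Asymptotically E[X] ~ (c³/6)·n^{3(1−α)} = (7³/6)·n^{-1.5} → 0, so by Markov's inequality G has no triangles w.h.p.

E[X] ≈ 0.3455; in regime p = Θ(1/n^{3/2}) E[X] tends to 0 (below the triangle threshold p ~ 1/n).


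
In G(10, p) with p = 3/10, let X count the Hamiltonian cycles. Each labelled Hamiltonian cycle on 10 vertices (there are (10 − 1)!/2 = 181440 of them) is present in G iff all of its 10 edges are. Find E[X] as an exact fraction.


K_10 has (10 − 1)!/2 = 181440 labelled Hamiltonian cycles.
For each such Hamiltonian cycle H, let X_H = 1 if all 10 edges of H are present in G. Then P[X_H = 1] = p^{10} = (3/10)^{10} = 59049/10000000000.
Summing the indicators: E[X] = Σ_H E[X_H] = 181440 · p^{10} = 181440 · 59049/10000000000 = 33480783/31250000.
Numerically: E[X] ≈ 1.071.

E[X] = 181440 · (3/10)^{10} = 33480783/31250000 ≈ 1.071.


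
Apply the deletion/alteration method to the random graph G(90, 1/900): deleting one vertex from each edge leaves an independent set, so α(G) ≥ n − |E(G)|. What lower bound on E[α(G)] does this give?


E[|E(G)|] = C(90, 2)·p = 4005 · (1/900) = 89/20.
E[α(G)] ≥ n − E[|E(G)|] = 90 − 89/20 = 1711/20.
Numerically: ≈ 85.55000.
(This is only a lower bound; the true E[α(G)] may be larger.)

E[α(G)] ≥ 1711/20 ≈ 85.55000.


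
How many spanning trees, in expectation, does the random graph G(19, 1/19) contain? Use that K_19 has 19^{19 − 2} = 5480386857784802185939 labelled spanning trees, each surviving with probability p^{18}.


K_19 has 19^{19 − 2} = 5480386857784802185939 labelled spanning trees.
For each such spanning tree H, let X_H = 1 if all 18 edges of H are present in G. Then P[X_H = 1] = p^{18} = (1/19)^{18} = 1/104127350297911241532841.
By linearity of expectation: E[X] = Σ_H E[X_H] = 5480386857784802185939 · p^{18} = 5480386857784802185939 · 1/104127350297911241532841 = 1/19.
Numerically: E[X] ≈ 0.0526316.

E[X] = 5480386857784802185939 · (1/19)^{18} = 1/19 ≈ 0.0526316.


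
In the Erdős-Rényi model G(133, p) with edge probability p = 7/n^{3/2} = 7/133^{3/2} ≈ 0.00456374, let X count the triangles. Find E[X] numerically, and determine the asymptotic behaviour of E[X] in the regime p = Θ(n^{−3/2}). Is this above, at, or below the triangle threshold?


Number of potential triangles: C(133, 3) = 383306.
Each occurs with probability p³ ≈ (0.00456374)³ ≈ 9.50521043e-08.
By linearity: E[X] = C(133, 3)·p³ ≈ 383306 · 9.50521043e-08 ≈ 0.036434.
Since α = 3/2 > 1, p = c/n^{3/2} = o(1/n) is below the triangle threshold p ~ 1/n. Asymptotically E[X] ~ (c³/6)·n^{3(1−α)} = (7³/6)·n^{-1.5} → 0, so by Markov's inequality G has no triangles w.h.p.

E[X] ≈ 0.036434; in regime p = Θ(1/n^{3/2}) E[X] tends to 0 (below the triangle threshold p ~ 1/n).


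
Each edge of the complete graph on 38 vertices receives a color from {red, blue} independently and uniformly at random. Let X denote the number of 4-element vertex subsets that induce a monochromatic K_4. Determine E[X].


Let X = Σ_S X_S over the C(38, 4) = 73815 subsets S of size 4, where X_S = 1 if the K_4 on S is monochromatic.
For a fixed S, the K_4 on S has C(4, 2) = 6 edges. P[all 6 edges red] = (1/2)^6, and likewise for blue, so P[monochromatic] = 2·(1/2)^6 = 2^{1 − 6} = 1/32.
By linearity of expectation: E[X] = C(38, 4) · 2^{1 − 6} = 73815 · 1/32 = 73815/32.
Numerically: E[X] ≈ 2306.718750.

E[X] = C(38,4)·2^(1−C(4,2)) = 73815/32 ≈ 2306.718750.


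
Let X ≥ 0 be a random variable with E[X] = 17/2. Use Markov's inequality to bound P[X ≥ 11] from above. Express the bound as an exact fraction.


μ = E[X] = 17/2, a = 11.
Markov: P[X ≥ 11] ≤ μ/a = (17/2)/11 = 17/22.
Numerically: ≈ 0.7727.
(Since a = 11 > μ = 8.5000, the bound 17/22 is < 1 and informative.)

P[X ≥ 11] ≤ 17/22 ≈ 0.7727.


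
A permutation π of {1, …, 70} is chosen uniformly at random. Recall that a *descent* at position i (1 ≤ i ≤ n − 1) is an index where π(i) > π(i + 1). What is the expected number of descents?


Write X = Σ X_I over i = 1, …, 69, with X_I the indicator of one descent.
There are 69 indicators.
For each fixed i, the pair (π(i), π(i+1)) is a uniformly random ordered pair of distinct values from {1, …, 70}; by symmetry P[π(i) > π(i+1)] = 1/2.
By linearity: E[X] = 69 · (1/2) = (70 − 1) · (1/2) = 69/2 ≈ 34.50000.

E[X] = 69/2 = 34.50000.


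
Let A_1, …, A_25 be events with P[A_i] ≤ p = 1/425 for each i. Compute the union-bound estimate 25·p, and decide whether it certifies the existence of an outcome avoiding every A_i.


Union bound: P[∪_{i=1}^{25} A_i] ≤ Σ_i P[A_i] ≤ 25·p = 25·(1/425) = 1/17.
Numerically: 1/17 ≈ 0.058824.
Is 1/17 < 1? YES.
Since P[∪ A_i] ≤ 1/17 < 1, the complement has P[∩ A_i^c] ≥ 1 − 1/17 = 16/17 > 0, so some outcome avoids every A_i.

25·p = 1/17 ≈ 0.058824; existence CERTIFIED by the union bound.


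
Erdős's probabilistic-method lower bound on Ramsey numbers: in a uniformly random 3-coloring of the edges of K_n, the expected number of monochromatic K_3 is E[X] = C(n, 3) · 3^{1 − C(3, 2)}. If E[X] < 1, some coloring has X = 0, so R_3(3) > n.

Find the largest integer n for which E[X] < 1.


We need C(n, 3) · 3^{1 − 3} < 1, i.e. C(n, 3) < 3^{3 − 1} = 9.
Check values of n near the boundary:
  n = 3: C(3, 3) = 1; 1 < 9? YES
  n = 4: C(4, 3) = 4; 4 < 9? YES
  n = 5: C(5, 3) = 10; 10 < 9? NO
  n = 6: C(6, 3) = 20; 20 < 9? NO
  n = 7: C(7, 3) = 35; 35 < 9? NO
The largest n with C(n, 3) < 9 is n = 4 (where E[X] = 4/9 ≈ 0.444). Hence R_3(3) > 4, i.e. R_3(3) ≥ 5.

Largest n = 4; hence R_3(3) > 4.


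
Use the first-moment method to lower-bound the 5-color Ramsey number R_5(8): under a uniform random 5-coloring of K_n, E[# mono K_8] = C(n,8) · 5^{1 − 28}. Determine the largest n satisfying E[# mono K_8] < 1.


We need C(n, 8) · 5^{1 − 28} < 1, i.e. C(n, 8) < 5^{28 − 1} = 7450580596923828125.
Check values of n near the boundary:
  n = 860: C(860, 8) = 7182671140665308145; 7182671140665308145 < 7450580596923828125? YES
  n = 861: C(861, 8) = 7250034996615275865; 7250034996615275865 < 7450580596923828125? YES
  n = 862: C(862, 8) = 7317951015318931845; 7317951015318931845 < 7450580596923828125? YES
  n = 863: C(863, 8) = 7386423071602617757; 7386423071602617757 < 7450580596923828125? YES
  n = 864: C(864, 8) = 7455455062926006708; 7455455062926006708 < 7450580596923828125? NO
The largest n with C(n, 8) < 7450580596923828125 is n = 863 (where E[X] = 7386423071602617757/7450580596923828125 ≈ 0.991389). Hence R_5(8) > 863, i.e. R_5(8) ≥ 864.

Largest n = 863; hence R_5(8) > 863.


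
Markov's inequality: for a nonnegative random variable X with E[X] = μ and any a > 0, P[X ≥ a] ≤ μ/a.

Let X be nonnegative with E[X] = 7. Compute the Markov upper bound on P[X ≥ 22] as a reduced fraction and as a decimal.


μ = E[X] = 7, a = 22.
Markov: P[X ≥ 22] ≤ μ/a = (7)/22 = 7/22.
Numerically: ≈ 0.31818.
(Since a = 22 > μ = 7.00000, the bound 7/22 is < 1 and informative.)

P[X ≥ 22] ≤ 7/22 ≈ 0.31818.


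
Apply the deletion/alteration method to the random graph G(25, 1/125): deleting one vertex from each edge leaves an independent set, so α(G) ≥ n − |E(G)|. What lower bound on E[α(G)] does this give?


E[|E(G)|] = C(25, 2)·p = 300 · (1/125) = 12/5.
E[α(G)] ≥ n − E[|E(G)|] = 25 − 12/5 = 113/5.
Numerically: ≈ 22.6000.
(This is only a lower bound; the true E[α(G)] may be larger.)

E[α(G)] ≥ 113/5 ≈ 22.6000.


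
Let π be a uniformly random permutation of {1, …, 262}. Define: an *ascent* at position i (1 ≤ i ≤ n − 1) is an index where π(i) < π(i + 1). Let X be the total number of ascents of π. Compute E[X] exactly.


Write X = Σ X_I over i = 1, …, 261, with X_I the indicator of one ascent.
There are 261 indicators.
For each fixed i, the pair (π(i), π(i+1)) is a uniformly random ordered pair of distinct values from {1, …, 262}; by symmetry P[π(i) < π(i+1)] = 1/2.
By linearity: E[X] = 261 · (1/2) = (262 − 1) · (1/2) = 261/2 ≈ 130.500000.

E[X] = 261/2 = 130.500000.


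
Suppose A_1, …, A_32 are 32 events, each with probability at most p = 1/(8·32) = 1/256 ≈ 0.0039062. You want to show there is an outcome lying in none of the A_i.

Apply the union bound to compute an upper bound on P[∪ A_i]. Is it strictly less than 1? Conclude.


Union bound: P[∪_{i=1}^{32} A_i] ≤ Σ_i P[A_i] ≤ 32·p = 32·(1/256) = 1/8.
Numerically: 1/8 ≈ 0.1250000.
Is 1/8 < 1? YES.
Since P[∪ A_i] ≤ 1/8 < 1, the complement has P[∩ A_i^c] ≥ 1 − 1/8 = 7/8 > 0, so some outcome avoids every A_i.

32·p = 1/8 ≈ 0.1250000; existence CERTIFIED by the union bound.


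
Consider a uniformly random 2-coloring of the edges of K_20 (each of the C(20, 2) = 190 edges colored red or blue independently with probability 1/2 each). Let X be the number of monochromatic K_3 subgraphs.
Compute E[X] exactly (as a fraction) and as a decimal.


Let X = Σ_S X_S over the C(20, 3) = 1140 subsets S of size 3, where X_S = 1 if the K_3 on S is monochromatic.
For a fixed S, the K_3 on S has C(3, 2) = 3 edges. P[all 3 edges red] = (1/2)^3, and likewise for blue, so P[monochromatic] = 2·(1/2)^3 = 2^{1 − 3} = 1/4.
By linearity of expectation: E[X] = C(20, 3) · 2^{1 − 3} = 1140 · 1/4 = 285.
Numerically: E[X] ≈ 285.0000.

E[X] = C(20,3)·2^(1−C(3,2)) = 285 ≈ 285.0000.


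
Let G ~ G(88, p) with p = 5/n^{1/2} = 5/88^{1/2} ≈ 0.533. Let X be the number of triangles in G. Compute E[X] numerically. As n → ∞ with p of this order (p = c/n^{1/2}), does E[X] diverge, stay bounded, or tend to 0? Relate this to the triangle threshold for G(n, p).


Number of potential triangles: C(88, 3) = 109736.
Each occurs with probability p³ ≈ (0.533)³ ≈ 1.51421e-01.
By linearity: E[X] = C(88, 3)·p³ ≈ 109736 · 1.51421e-01 ≈ 16616.331.
Since α = 1/2 < 1, p = c/n^{1/2} ≫ 1/n is above the triangle threshold p ~ 1/n. Asymptotically E[X] ~ (c³/6)·n^{3(1−α)} = (5³/6)·n^{1.5} → ∞; triangles are abundant w.h.p.

E[X] ≈ 16616.331; in regime p = Θ(1/n^{1/2}) E[X] diverges (above the triangle threshold p ~ 1/n).


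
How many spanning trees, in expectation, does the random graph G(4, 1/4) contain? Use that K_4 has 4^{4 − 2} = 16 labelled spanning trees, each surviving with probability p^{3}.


K_4 has 4^{4 − 2} = 16 labelled spanning trees.
For each such spanning tree H, let X_H = 1 if all 3 edges of H are present in G. Then P[X_H = 1] = p^{3} = (1/4)^{3} = 1/64.
By linearity of expectation: E[X] = Σ_H E[X_H] = 16 · p^{3} = 16 · 1/64 = 1/4.
Numerically: E[X] ≈ 0.25.

E[X] = 16 · (1/4)^{3} = 1/4 ≈ 0.25.


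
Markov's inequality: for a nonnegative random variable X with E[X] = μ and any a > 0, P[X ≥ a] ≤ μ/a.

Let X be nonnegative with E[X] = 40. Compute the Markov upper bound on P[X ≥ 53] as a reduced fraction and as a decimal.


μ = E[X] = 40, a = 53.
Markov: P[X ≥ 53] ≤ μ/a = (40)/53 = 40/53.
Numerically: ≈ 0.755.
(Since a = 53 > μ = 40.000, the bound 40/53 is < 1 and informative.)

P[X ≥ 53] ≤ 40/53 ≈ 0.755.


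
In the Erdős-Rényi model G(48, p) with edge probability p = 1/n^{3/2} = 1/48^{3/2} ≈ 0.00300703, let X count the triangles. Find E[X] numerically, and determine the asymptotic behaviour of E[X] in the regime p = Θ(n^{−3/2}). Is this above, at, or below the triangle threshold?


Number of potential triangles: C(48, 3) = 17296.
Each occurs with probability p³ ≈ (0.00300703)³ ≈ 2.71903271e-08.
By linearity: E[X] = C(48, 3)·p³ ≈ 17296 · 2.71903271e-08 ≈ 0.000470.
Since α = 3/2 > 1, p = c/n^{3/2} = o(1/n) is below the triangle threshold p ~ 1/n. Asymptotically E[X] ~ (c³/6)·n^{3(1−α)} = (1³/6)·n^{-1.5} → 0, so by Markov's inequality G has no triangles w.h.p.

E[X] ≈ 0.000470; in regime p = Θ(1/n^{3/2}) E[X] tends to 0 (below the triangle threshold p ~ 1/n).


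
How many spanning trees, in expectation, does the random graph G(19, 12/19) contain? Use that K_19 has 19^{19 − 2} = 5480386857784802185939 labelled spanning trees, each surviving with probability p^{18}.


K_19 has 19^{19 − 2} = 5480386857784802185939 labelled spanning trees.
For each such spanning tree H, let X_H = 1 if all 18 edges of H are present in G. Then P[X_H = 1] = p^{18} = (12/19)^{18} = 26623333280885243904/104127350297911241532841.
By linearity: E[X] = Σ_H E[X_H] = 5480386857784802185939 · p^{18} = 5480386857784802185939 · 26623333280885243904/104127350297911241532841 = 26623333280885243904/19.
Numerically: E[X] ≈ 1.4e+18.

E[X] = 5480386857784802185939 · (12/19)^{18} = 26623333280885243904/19 ≈ 1.4e+18.


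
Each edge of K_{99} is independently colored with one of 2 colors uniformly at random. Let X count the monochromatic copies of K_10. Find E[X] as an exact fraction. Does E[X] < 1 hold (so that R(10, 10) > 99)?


E[X] = C(99, 10) · 2^{1 − 45} = 15579278510796 · 2^{−44} = 15579278510796/17592186044416.
As a reduced fraction: E[X] = 3894819627699/4398046511104 ≈ 0.8855795.
Is E[X] < 1? YES.
Since E[X] < 1, there exists a 2-coloring of K_{99} with no monochromatic K_10; hence R(10, 10) > 99.

E[X] = 3894819627699/4398046511104 ≈ 0.8855795; E[X] < 1, so R(10, 10) > 99.


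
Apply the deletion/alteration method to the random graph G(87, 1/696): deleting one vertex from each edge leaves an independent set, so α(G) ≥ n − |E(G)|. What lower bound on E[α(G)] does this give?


E[|E(G)|] = C(87, 2)·p = 3741 · (1/696) = 43/8.
E[α(G)] ≥ n − E[|E(G)|] = 87 − 43/8 = 653/8.
Numerically: ≈ 81.6250.
(This is only a lower bound; the true E[α(G)] may be larger.)

E[α(G)] ≥ 653/8 ≈ 81.6250.


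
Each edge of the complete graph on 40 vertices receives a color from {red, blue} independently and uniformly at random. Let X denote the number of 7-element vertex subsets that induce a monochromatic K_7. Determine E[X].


Let X = Σ_S X_S over the C(40, 7) = 18643560 subsets S of size 7, where X_S = 1 if the K_7 on S is monochromatic.
For a fixed S, the K_7 on S has C(7, 2) = 21 edges. P[all 21 edges red] = (1/2)^21, and likewise for blue, so P[monochromatic] = 2·(1/2)^21 = 2^{1 − 21} = 1/1048576.
By linearity of expectation: E[X] = C(40, 7) · 2^{1 − 21} = 18643560 · 1/1048576 = 2330445/131072.
Numerically: E[X] ≈ 17.780.

E[X] = C(40,7)·2^(1−C(7,2)) = 2330445/131072 ≈ 17.780.


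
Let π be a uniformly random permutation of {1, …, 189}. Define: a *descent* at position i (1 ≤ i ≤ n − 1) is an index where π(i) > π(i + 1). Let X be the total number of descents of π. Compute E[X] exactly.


Write X = Σ X_I over i = 1, …, 188, with X_I the indicator of one descent.
There are 188 indicators.
For each fixed i, the pair (π(i), π(i+1)) is a uniformly random ordered pair of distinct values from {1, …, 189}; by symmetry P[π(i) > π(i+1)] = 1/2.
By linearity: E[X] = 188 · (1/2) = (189 − 1) · (1/2) = 94 ≈ 94.0000.

E[X] = 94 = 94.0000.


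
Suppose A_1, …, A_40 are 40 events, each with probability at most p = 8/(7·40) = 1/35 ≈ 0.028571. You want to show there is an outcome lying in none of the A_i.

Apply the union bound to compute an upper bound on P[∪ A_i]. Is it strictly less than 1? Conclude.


Union bound: P[∪_{i=1}^{40} A_i] ≤ Σ_i P[A_i] ≤ 40·p = 40·(1/35) = 8/7.
Numerically: 8/7 ≈ 1.142857.
Is 8/7 < 1? NO.
Since the bound 8/7 is ≥ 1, the union bound is uninformative here; it does NOT by itself certify existence.

40·p = 8/7 ≈ 1.142857; existence NOT certified by the union bound.


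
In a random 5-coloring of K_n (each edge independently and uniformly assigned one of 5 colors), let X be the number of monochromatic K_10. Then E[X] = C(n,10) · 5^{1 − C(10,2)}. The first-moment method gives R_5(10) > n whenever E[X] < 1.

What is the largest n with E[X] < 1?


We need C(n, 10) · 5^{1 − 45} < 1, i.e. C(n, 10) < 5^{45 − 1} = 5684341886080801486968994140625.
Check values of n near the boundary:
  n = 5386: C(5386, 10) = 5613966214234562222231428510561; 5613966214234562222231428510561 < 5684341886080801486968994140625? YES
  n = 5387: C(5387, 10) = 5624406917627224603154306376491; 5624406917627224603154306376491 < 5684341886080801486968994140625? YES
  n = 5388: C(5388, 10) = 5634865093375880654852250419586; 5634865093375880654852250419586 < 5684341886080801486968994140625? YES
  n = 5389: C(5389, 10) = 5645340767466558997768874792926; 5645340767466558997768874792926 < 5684341886080801486968994140625? YES
  n = 5390: C(5390, 10) = 5655833965919099070255434039753; 5655833965919099070255434039753 < 5684341886080801486968994140625? YES
  n = 5391: C(5391, 10) = 5666344714787188828795213697883; 5666344714787188828795213697883 < 5684341886080801486968994140625? YES
  n = 5392: C(5392, 10) = 5676873040158402483252283957448; 5676873040158402483252283957448 < 5684341886080801486968994140625? YES
  n = 5393: C(5393, 10) = 5687418968154238267170642278008; 5687418968154238267170642278008 < 5684341886080801486968994140625? NO
  n = 5394: C(5394, 10) = 5697982524930156243149785372878; 5697982524930156243149785372878 < 5684341886080801486968994140625? NO
  n = 5395: C(5395, 10) = 5708563736675616143322765475706; 5708563736675616143322765475706 < 5684341886080801486968994140625? NO
The largest n with C(n, 10) < 5684341886080801486968994140625 is n = 5392 (where E[X] = 5676873040158402483252283957448/5684341886080801486968994140625 ≈ 0.998686). Hence R_5(10) > 5392, i.e. R_5(10) ≥ 5393.

Largest n = 5392; hence R_5(10) > 5392.


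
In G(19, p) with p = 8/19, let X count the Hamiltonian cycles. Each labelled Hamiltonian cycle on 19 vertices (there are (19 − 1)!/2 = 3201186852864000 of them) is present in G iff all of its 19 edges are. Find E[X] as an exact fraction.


K_19 has (19 − 1)!/2 = 3201186852864000 labelled Hamiltonian cycles.
For each such Hamiltonian cycle H, let X_H = 1 if all 19 edges of H are present in G. Then P[X_H = 1] = p^{19} = (8/19)^{19} = 144115188075855872/1978419655660313589123979.
Summing the indicators: E[X] = Σ_H E[X_H] = 3201186852864000 · p^{19} = 3201186852864000 · 144115188075855872/1978419655660313589123979 = 461339645366452518590934417408000/1978419655660313589123979.
Numerically: E[X] ≈ 2.33e+08.

E[X] = 3201186852864000 · (8/19)^{19} = 461339645366452518590934417408000/1978419655660313589123979 ≈ 2.33e+08.


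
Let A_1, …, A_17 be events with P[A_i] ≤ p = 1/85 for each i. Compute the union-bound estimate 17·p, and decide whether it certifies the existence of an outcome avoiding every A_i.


Union bound: P[∪_{i=1}^{17} A_i] ≤ Σ_i P[A_i] ≤ 17·p = 17·(1/85) = 1/5.
Numerically: 1/5 ≈ 0.2000.
Is 1/5 < 1? YES.
Since P[∪ A_i] ≤ 1/5 < 1, the complement has P[∩ A_i^c] ≥ 1 − 1/5 = 4/5 > 0, so some outcome avoids every A_i.

17·p = 1/5 ≈ 0.2000; existence CERTIFIED by the union bound.


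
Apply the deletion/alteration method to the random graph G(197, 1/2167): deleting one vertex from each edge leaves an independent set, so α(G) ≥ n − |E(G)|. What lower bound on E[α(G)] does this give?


E[|E(G)|] = C(197, 2)·p = 19306 · (1/2167) = 98/11.
E[α(G)] ≥ n − E[|E(G)|] = 197 − 98/11 = 2069/11.
Numerically: ≈ 188.09091.
(This is only a lower bound; the true E[α(G)] may be larger.)

E[α(G)] ≥ 2069/11 ≈ 188.09091.


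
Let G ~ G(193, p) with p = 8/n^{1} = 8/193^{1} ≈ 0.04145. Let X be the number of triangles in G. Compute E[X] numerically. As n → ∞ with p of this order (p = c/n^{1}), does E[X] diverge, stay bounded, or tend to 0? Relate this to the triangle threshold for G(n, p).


Number of potential triangles: C(193, 3) = 1179616.
Each occurs with probability p³ ≈ (0.04145)³ ≈ 7.121935e-05.
By linearity: E[X] = C(193, 3)·p³ ≈ 1179616 · 7.121935e-05 ≈ 84.0115.
Here α = 1, so p = 8/n is exactly at the triangle threshold p ~ 1/n. Asymptotically E[X] → c³/6 = 8³/6 = 256/3 ≈ 85.3333, a bounded constant. In this regime the triangle count is asymptotically Poisson(c³/6).

E[X] ≈ 84.0115; in regime p = Θ(1/n^{1}) E[X] stays bounded (at the triangle threshold p ~ 1/n).
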